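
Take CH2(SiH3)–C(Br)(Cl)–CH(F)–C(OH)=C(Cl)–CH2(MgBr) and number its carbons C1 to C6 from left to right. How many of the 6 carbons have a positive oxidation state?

Count +1 for every bond to an atom more electronegative than carbon and −1 for every bond to one less electronegative; C–C bonds are 0. Tallying each carbon:
C1: 1C, 2H, 1Si → 0 − 2 − 1 = -3
C2: 2C, 1Cl, 1Br → 0 + 1 + 1 = +2
C3: 2C, 1H, 1F → 0 − 1 + 1 = 0
C4: 3C, 1O → 0 + 1 = +1
C5: 3C, 1Cl → 0 + 1 = +1
C6: 1C, 2H, 1Mg → 0 − 2 − 1 = -3
3 carbons (C2, C4, C5) meet the condition.

3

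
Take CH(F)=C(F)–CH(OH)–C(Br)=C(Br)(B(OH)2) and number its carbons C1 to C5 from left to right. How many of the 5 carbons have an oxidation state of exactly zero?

Tallying each carbon's bonds:
C1: 2C, 1H, 1F → 0 − 1 + 1 = 0
C2: 3C, 1F → 0 + 1 = +1
C3: 2C, 1H, 1O → 0 − 1 + 1 = 0
C4: 3C, 1Br → 0 + 1 = +1
C5: 2C, 1Br, 1B → 0 + 1 − 1 = 0
3 carbons (C1, C3, C5) meet the condition.

3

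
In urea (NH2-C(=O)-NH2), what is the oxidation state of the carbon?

+4

The carbon has one bond to N (+1), a double bond to O (2×+1 = +2), one bond to N (+1).
Oxidation state = +1 + 2 + 1 = +4.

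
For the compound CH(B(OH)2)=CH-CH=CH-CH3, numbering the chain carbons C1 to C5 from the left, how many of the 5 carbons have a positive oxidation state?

Tallying each carbon's bonds:
C1: 2C, 1H, 1B → 0 − 1 − 1 = -2
C2: 3C, 1H → 0 − 1 = -1
C3: 3C, 1H → 0 − 1 = -1
C4: 3C, 1H → 0 − 1 = -1
C5: 1C, 3H → 0 − 3 = -3
0 carbons meet the condition.

0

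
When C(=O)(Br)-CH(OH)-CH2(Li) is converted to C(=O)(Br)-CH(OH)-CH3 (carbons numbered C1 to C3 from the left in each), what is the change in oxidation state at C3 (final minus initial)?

0

Before: C3 has 1 bond to C, 2 bonds to H, 1 bond to Li → oxidation state -3.
After: C3 has 1 bond to C, 3 bonds to H → oxidation state -3.
Δ = -3 − (-3) = 0, so no net redox change at C3.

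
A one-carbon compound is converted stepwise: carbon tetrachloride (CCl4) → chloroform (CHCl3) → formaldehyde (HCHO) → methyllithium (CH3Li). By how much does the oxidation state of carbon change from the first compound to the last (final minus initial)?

-8

Carbon oxidation states along the series — carbon tetrachloride: +4, chloroform: +2, formaldehyde: 0, methyllithium: -4.
Net change = -4 − (+4) = -8.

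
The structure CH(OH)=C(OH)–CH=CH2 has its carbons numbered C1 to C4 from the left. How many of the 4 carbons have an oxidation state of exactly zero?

Count +1 for every bond to an atom more electronegative than carbon and −1 for every bond to one less electronegative; C–C bonds are 0. Tallying each carbon:
C1: 2C, 1H, 1O → 0 − 1 + 1 = 0
C2: 3C, 1O → 0 + 1 = +1
C3: 3C, 1H → 0 − 1 = -1
C4: 2C, 2H → 0 − 2 = -2
1 carbon (C1) meets the condition.

1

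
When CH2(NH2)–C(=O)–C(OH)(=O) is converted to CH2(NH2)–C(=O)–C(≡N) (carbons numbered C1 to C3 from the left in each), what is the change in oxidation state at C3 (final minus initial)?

Before: C3 has 1 bond to C, 3 bonds to O → oxidation state +3.
After: C3 has 1 bond to C, 3 bonds to N → oxidation state +3.
Δ = +3 − (+3) = 0, so no net redox change at C3.

0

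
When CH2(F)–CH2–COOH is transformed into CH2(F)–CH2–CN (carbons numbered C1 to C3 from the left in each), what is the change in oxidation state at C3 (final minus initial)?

Before: C3 has 1 bond to C, 3 bonds to O → oxidation state +3.
After: C3 has 1 bond to C, 3 bonds to N → oxidation state +3.
Δ = +3 − (+3) = 0, so no net redox change at C3.

0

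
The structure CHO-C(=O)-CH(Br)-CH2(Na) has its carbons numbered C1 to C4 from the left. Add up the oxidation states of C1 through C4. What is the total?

Assign +1 per bond to O/N/halogen, −1 per bond to H or an electropositive element, and 0 per bond to carbon. Tallying each carbon:
C1: 1C, 1H, 2O → 0 − 1 + 2 = +1
C2: 2C, 2O → 0 + 2 = +2
C3: 2C, 1H, 1Br → 0 − 1 + 1 = 0
C4: 1C, 2H, 1Na → 0 − 2 − 1 = -3
Sum = +1 + 2 + 0 − 3 = 0.

0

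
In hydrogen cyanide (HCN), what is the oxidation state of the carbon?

Each bond to a more electronegative atom (O, N, halogen) counts +1, each bond to a less electronegative atom (H, metal, B, Si) counts −1, and each C–C bond counts 0.
The carbon has one bond to H (-1), a triple bond to N (3×+1 = +3).
Oxidation state = -1 + 3 = +2.

+2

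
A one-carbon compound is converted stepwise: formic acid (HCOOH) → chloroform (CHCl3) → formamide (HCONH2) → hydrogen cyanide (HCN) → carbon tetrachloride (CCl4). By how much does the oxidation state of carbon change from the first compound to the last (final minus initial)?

+2

Carbon oxidation states along the series — formic acid: +2, chloroform: +2, formamide: +2, hydrogen cyanide: +2, carbon tetrachloride: +4.
Net change = +4 − (+2) = +2.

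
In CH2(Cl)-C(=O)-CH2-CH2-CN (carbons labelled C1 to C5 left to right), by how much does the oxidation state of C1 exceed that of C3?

+1

C1: 1C, 2H, 1Cl → 0 − 2 + 1 = -1
C3: 2C, 2H → 0 − 2 = -2
Difference: -1 − (-2) = +1.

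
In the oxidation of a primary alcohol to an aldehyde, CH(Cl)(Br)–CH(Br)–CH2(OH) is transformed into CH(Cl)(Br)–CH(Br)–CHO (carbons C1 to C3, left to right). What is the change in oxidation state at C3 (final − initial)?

+2

Before: C3 has 1 bond to C, 2 bonds to H, 1 bond to O → oxidation state -1.
After: C3 has 1 bond to C, 1 bond to H, 2 bonds to O → oxidation state +1.
Δ = +1 − (-1) = +2, so this is an oxidation at C3.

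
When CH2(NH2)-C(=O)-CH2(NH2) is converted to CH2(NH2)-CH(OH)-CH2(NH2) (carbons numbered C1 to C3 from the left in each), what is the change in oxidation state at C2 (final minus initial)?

-2

Before: C2 has 2 bonds to C, 2 bonds to O → oxidation state +2.
After: C2 has 2 bonds to C, 1 bond to H, 1 bond to O → oxidation state 0.
Δ = 0 − (+2) = -2, so this is a reduction at C2.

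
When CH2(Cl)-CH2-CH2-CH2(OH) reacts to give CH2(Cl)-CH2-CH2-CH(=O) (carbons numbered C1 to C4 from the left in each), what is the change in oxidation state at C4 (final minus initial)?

Before: C4 has 1 bond to C, 2 bonds to H, 1 bond to O → oxidation state -1.
After: C4 has 1 bond to C, 1 bond to H, 2 bonds to O → oxidation state +1.
Δ = +1 − (-1) = +2, so this is an oxidation at C4.

+2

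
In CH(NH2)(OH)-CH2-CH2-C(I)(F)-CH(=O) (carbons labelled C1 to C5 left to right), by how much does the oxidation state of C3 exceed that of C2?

0

C3: 2C, 2H → 0 − 2 = -2
C2: 2C, 2H → 0 − 2 = -2
Difference: -2 − (-2) = 0.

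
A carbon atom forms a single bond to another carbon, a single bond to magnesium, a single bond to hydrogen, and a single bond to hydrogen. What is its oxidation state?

-3

The carbon has one bond to C (0), one bond to H (-1), one bond to Mg (-1), one bond to H (-1).
Oxidation state = 0 − 1 − 1 − 1 = -3.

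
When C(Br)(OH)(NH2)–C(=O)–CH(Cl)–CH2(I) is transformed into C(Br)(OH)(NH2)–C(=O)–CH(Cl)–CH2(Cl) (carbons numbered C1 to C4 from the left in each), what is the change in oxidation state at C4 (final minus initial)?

0

Before: C4 has 1 bond to C, 2 bonds to H, 1 bond to I → oxidation state -1.
After: C4 has 1 bond to C, 2 bonds to H, 1 bond to Cl → oxidation state -1.
Δ = -1 − (-1) = 0, so no net redox change at C4.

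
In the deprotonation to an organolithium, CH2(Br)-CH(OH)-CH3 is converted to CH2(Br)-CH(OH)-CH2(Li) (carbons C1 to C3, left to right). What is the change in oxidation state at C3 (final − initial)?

0

Before: C3 has 1 bond to C, 3 bonds to H → oxidation state -3.
After: C3 has 1 bond to C, 2 bonds to H, 1 bond to Li → oxidation state -3.
Δ = -3 − (-3) = 0, so no net redox change at C3.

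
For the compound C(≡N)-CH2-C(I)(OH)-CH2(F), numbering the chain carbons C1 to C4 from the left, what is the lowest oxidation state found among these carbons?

Bonds to more-electronegative neighbours contribute +1 each, bonds to H or metals contribute −1 each, and C–C bonds contribute 0. Tallying each carbon:
C1: 1C, 3N → 0 + 3 = +3
C2: 2C, 2H → 0 − 2 = -2
C3: 2C, 1O, 1I → 0 + 1 + 1 = +2
C4: 1C, 2H, 1F → 0 − 2 + 1 = -1
The lowest value is -2.

-2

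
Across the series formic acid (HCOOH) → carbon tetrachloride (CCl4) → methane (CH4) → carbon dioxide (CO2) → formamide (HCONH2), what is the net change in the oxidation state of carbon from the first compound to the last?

0

Carbon oxidation states along the series — formic acid: +2, carbon tetrachloride: +4, methane: -4, carbon dioxide: +4, formamide: +2.
Net change = +2 − (+2) = 0.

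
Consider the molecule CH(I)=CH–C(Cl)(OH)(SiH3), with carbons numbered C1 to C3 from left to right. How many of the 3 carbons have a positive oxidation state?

Tallying each carbon's bonds:
C1: 2C, 1H, 1I → 0 − 1 + 1 = 0
C2: 3C, 1H → 0 − 1 = -1
C3: 1C, 1O, 1Cl, 1Si → 0 + 1 + 1 − 1 = +1
1 carbon (C3) meets the condition.

1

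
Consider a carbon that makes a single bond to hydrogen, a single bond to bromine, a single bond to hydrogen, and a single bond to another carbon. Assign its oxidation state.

-1

Assign +1 per bond to O/N/halogen, −1 per bond to H or an electropositive element, and 0 per bond to carbon.
The carbon has one bond to C (0), one bond to Br (+1), one bond to H (-1), one bond to H (-1).
Oxidation state = 0 + 1 − 1 − 1 = -1.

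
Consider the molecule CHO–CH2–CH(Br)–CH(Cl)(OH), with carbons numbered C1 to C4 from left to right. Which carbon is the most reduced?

C2

Tallying each carbon's bonds:
C1: 1C, 1H, 2O → 0 − 1 + 2 = +1
C2: 2C, 2H → 0 − 2 = -2
C3: 2C, 1H, 1Br → 0 − 1 + 1 = 0
C4: 1C, 1H, 1O, 1Cl → 0 − 1 + 1 + 1 = +1
The most reduced carbon is C2 at -2.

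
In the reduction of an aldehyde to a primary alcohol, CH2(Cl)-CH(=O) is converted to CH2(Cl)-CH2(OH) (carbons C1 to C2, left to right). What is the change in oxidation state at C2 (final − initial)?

-2

Before: C2 has 1 bond to C, 1 bond to H, 2 bonds to O → oxidation state +1.
After: C2 has 1 bond to C, 2 bonds to H, 1 bond to O → oxidation state -1.
Δ = -1 − (+1) = -2, so this is a reduction at C2.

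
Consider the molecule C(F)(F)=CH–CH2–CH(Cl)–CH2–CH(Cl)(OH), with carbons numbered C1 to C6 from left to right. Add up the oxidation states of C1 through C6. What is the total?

-2

Tallying each carbon's bonds:
C1: 2C, 2F → 0 + 2 = +2
C2: 3C, 1H → 0 − 1 = -1
C3: 2C, 2H → 0 − 2 = -2
C4: 2C, 1H, 1Cl → 0 − 1 + 1 = 0
C5: 2C, 2H → 0 − 2 = -2
C6: 1C, 1H, 1O, 1Cl → 0 − 1 + 1 + 1 = +1
Sum = +2 − 1 − 2 + 0 − 2 + 1 = -2.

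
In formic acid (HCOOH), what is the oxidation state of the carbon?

+2

Each bond to a more electronegative atom (O, N, halogen) counts +1, each bond to a less electronegative atom (H, metal, B, Si) counts −1, and each C–C bond counts 0.
The carbon has one bond to H (-1), a double bond to O (2×+1 = +2), one bond to O (+1).
Oxidation state = -1 + 2 + 1 = +2.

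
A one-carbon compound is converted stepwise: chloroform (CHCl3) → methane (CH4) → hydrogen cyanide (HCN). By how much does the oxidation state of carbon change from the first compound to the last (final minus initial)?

0

Carbon oxidation states along the series — chloroform: +2, methane: -4, hydrogen cyanide: +2.
Net change = +2 − (+2) = 0.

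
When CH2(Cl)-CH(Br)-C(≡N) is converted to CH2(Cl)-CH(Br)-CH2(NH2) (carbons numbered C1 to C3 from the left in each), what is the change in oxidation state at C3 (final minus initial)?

-4

Before: C3 has 1 bond to C, 3 bonds to N → oxidation state +3.
After: C3 has 1 bond to C, 2 bonds to H, 1 bond to N → oxidation state -1.
Δ = -1 − (+3) = -4, so this is a reduction at C3.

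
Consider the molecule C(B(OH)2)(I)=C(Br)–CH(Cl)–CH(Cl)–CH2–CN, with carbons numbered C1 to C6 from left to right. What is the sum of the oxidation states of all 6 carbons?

Tallying each carbon's bonds:
C1: 2C, 1I, 1B → 0 + 1 − 1 = 0
C2: 3C, 1Br → 0 + 1 = +1
C3: 2C, 1H, 1Cl → 0 − 1 + 1 = 0
C4: 2C, 1H, 1Cl → 0 − 1 + 1 = 0
C5: 2C, 2H → 0 − 2 = -2
C6: 1C, 3N → 0 + 3 = +3
Sum = 0 + 1 + 0 + 0 − 2 + 3 = +2.

+2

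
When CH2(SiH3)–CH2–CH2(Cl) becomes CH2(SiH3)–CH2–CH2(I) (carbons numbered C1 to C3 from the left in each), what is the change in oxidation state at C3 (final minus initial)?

Before: C3 has 1 bond to C, 2 bonds to H, 1 bond to Cl → oxidation state -1.
After: C3 has 1 bond to C, 2 bonds to H, 1 bond to I → oxidation state -1.
Δ = -1 − (-1) = 0, so no net redox change at C3.

0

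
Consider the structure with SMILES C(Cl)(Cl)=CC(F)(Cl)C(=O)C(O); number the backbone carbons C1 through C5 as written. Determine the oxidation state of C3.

C3 has one bond to C (0), one bond to C (0), one bond to F (+1), one bond to Cl (+1).
Oxidation state = 0 + 0 + 1 + 1 = +2.

+2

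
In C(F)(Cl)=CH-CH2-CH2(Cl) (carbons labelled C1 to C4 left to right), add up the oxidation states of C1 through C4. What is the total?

-2

Bonds to more-electronegative neighbours contribute +1 each, bonds to H or metals contribute −1 each, and C–C bonds contribute 0. Tallying each carbon:
C1: 2C, 1F, 1Cl → 0 + 1 + 1 = +2
C2: 3C, 1H → 0 − 1 = -1
C3: 2C, 2H → 0 − 2 = -2
C4: 1C, 2H, 1Cl → 0 − 2 + 1 = -1
Sum = +2 − 1 − 2 − 1 = -2.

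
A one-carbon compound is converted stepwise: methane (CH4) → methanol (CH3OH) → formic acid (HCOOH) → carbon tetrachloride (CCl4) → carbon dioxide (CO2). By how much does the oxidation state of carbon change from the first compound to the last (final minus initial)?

+8

Carbon oxidation states along the series — methane: -4, methanol: -2, formic acid: +2, carbon tetrachloride: +4, carbon dioxide: +4.
Net change = +4 − (-4) = +8.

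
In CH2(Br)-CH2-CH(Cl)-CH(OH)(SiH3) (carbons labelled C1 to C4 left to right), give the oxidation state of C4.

Each bond to a more electronegative atom (O, N, halogen) counts +1, each bond to a less electronegative atom (H, metal, B, Si) counts −1, and each C–C bond counts 0.
C4 has one bond to C (0), one bond to O (+1), one bond to H (-1), one bond to Si (-1).
Oxidation state = 0 + 1 − 1 − 1 = -1.

-1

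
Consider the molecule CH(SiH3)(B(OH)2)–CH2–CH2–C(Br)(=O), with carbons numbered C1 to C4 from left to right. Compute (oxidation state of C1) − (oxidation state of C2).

-1

C1: 1C, 1H, 1B, 1Si → 0 − 1 − 1 − 1 = -3
C2: 2C, 2H → 0 − 2 = -2
Difference: -3 − (-2) = -1.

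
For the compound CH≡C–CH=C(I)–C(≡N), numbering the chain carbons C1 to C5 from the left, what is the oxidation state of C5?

+3

Bonds to more-electronegative neighbours contribute +1 each, bonds to H or metals contribute −1 each, and C–C bonds contribute 0.
C5 has one bond to C (0), a triple bond to N (3×+1 = +3).
Oxidation state = 0 + 3 = +3.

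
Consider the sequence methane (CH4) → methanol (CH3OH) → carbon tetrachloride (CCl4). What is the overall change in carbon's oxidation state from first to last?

Carbon oxidation states along the series — methane: -4, methanol: -2, carbon tetrachloride: +4.
Net change = +4 − (-4) = +8.

+8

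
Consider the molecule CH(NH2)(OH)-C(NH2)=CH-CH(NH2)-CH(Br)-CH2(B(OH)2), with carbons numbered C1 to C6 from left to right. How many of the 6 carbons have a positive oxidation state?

2

Tallying each carbon's bonds:
C1: 1C, 1H, 1O, 1N → 0 − 1 + 1 + 1 = +1
C2: 3C, 1N → 0 + 1 = +1
C3: 3C, 1H → 0 − 1 = -1
C4: 2C, 1H, 1N → 0 − 1 + 1 = 0
C5: 2C, 1H, 1Br → 0 − 1 + 1 = 0
C6: 1C, 2H, 1B → 0 − 2 − 1 = -3
2 carbons (C1, C2) meet the condition.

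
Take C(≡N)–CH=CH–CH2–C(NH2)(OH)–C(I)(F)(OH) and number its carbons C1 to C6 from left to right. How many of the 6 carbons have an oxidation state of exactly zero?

Tallying each carbon's bonds:
C1: 1C, 3N → 0 + 3 = +3
C2: 3C, 1H → 0 − 1 = -1
C3: 3C, 1H → 0 − 1 = -1
C4: 2C, 2H → 0 − 2 = -2
C5: 2C, 1O, 1N → 0 + 1 + 1 = +2
C6: 1C, 1O, 1F, 1I → 0 + 1 + 1 + 1 = +3
0 carbons meet the condition.

0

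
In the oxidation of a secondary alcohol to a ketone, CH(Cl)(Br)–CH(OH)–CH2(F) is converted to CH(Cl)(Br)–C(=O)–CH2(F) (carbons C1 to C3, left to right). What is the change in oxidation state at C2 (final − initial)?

Before: C2 has 2 bonds to C, 1 bond to H, 1 bond to O → oxidation state 0.
After: C2 has 2 bonds to C, 2 bonds to O → oxidation state +2.
Δ = +2 − (0) = +2, so this is an oxidation at C2.

+2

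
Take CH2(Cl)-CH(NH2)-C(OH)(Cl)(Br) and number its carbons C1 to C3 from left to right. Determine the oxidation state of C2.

Bonds to more-electronegative neighbours contribute +1 each, bonds to H or metals contribute −1 each, and C–C bonds contribute 0.
C2 has one bond to C (0), one bond to C (0), one bond to N (+1), one bond to H (-1).
Oxidation state = 0 + 0 + 1 − 1 = 0.

0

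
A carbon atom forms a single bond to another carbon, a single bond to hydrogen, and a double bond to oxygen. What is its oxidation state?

+1

Count +1 for every bond to an atom more electronegative than carbon and −1 for every bond to one less electronegative; C–C bonds are 0.
The carbon has one bond to C (0), one bond to H (-1), a double bond to O (2×+1 = +2).
Oxidation state = 0 − 1 + 2 = +1.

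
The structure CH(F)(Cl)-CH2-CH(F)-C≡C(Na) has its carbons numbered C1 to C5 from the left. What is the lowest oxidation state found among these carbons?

Count +1 for every bond to an atom more electronegative than carbon and −1 for every bond to one less electronegative; C–C bonds are 0. Tallying each carbon:
C1: 1C, 1H, 1F, 1Cl → 0 − 1 + 1 + 1 = +1
C2: 2C, 2H → 0 − 2 = -2
C3: 2C, 1H, 1F → 0 − 1 + 1 = 0
C4: 4C → 0 = 0
C5: 3C, 1Na → 0 − 1 = -1
The lowest value is -2.

-2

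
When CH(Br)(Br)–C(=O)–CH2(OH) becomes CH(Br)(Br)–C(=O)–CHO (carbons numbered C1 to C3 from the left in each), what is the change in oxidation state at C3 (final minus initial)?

Before: C3 has 1 bond to C, 2 bonds to H, 1 bond to O → oxidation state -1.
After: C3 has 1 bond to C, 1 bond to H, 2 bonds to O → oxidation state +1.
Δ = +1 − (-1) = +2, so this is an oxidation at C3.

+2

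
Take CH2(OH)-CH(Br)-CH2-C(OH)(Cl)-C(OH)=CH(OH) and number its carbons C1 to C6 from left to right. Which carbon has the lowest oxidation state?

Each bond to a more electronegative atom (O, N, halogen) counts +1, each bond to a less electronegative atom (H, metal, B, Si) counts −1, and each C–C bond counts 0. Tallying each carbon:
C1: 1C, 2H, 1O → 0 − 2 + 1 = -1
C2: 2C, 1H, 1Br → 0 − 1 + 1 = 0
C3: 2C, 2H → 0 − 2 = -2
C4: 2C, 1O, 1Cl → 0 + 1 + 1 = +2
C5: 3C, 1O → 0 + 1 = +1
C6: 2C, 1H, 1O → 0 − 1 + 1 = 0
The most reduced carbon is C3 at -2.

C3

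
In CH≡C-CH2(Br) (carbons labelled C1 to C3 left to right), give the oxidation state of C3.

-1

Count +1 for every bond to an atom more electronegative than carbon and −1 for every bond to one less electronegative; C–C bonds are 0.
C3 has one bond to C (0), one bond to H (-1), one bond to Br (+1), one bond to H (-1).
Oxidation state = 0 − 1 + 1 − 1 = -1.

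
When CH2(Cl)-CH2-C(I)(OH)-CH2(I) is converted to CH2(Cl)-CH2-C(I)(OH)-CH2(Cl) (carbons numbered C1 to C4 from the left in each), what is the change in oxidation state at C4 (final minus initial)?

0

Before: C4 has 1 bond to C, 2 bonds to H, 1 bond to I → oxidation state -1.
After: C4 has 1 bond to C, 2 bonds to H, 1 bond to Cl → oxidation state -1.
Δ = -1 − (-1) = 0, so no net redox change at C4.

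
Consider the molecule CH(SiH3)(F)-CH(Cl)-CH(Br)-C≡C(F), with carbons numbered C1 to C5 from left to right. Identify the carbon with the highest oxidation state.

C5

Tallying each carbon's bonds:
C1: 1C, 1H, 1F, 1Si → 0 − 1 + 1 − 1 = -1
C2: 2C, 1H, 1Cl → 0 − 1 + 1 = 0
C3: 2C, 1H, 1Br → 0 − 1 + 1 = 0
C4: 4C → 0 = 0
C5: 3C, 1F → 0 + 1 = +1
The most oxidised carbon is C5 at +1.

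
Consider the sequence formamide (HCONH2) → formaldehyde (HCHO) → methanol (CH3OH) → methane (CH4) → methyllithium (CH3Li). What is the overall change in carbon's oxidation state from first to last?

Carbon oxidation states along the series — formamide: +2, formaldehyde: 0, methanol: -2, methane: -4, methyllithium: -4.
Net change = -4 − (+2) = -6.

-6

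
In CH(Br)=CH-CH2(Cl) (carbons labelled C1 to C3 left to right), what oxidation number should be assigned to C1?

0

Assign +1 per bond to O/N/halogen, −1 per bond to H or an electropositive element, and 0 per bond to carbon.
C1 has a double bond to C (2×0 = 0), one bond to Br (+1), one bond to H (-1).
Oxidation state = 0 + 1 − 1 = 0.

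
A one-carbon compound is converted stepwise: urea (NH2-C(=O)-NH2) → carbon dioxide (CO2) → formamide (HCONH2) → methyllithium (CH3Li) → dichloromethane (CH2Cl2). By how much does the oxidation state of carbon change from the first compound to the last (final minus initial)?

Carbon oxidation states along the series — urea: +4, carbon dioxide: +4, formamide: +2, methyllithium: -4, dichloromethane: 0.
Net change = 0 − (+4) = -4.

-4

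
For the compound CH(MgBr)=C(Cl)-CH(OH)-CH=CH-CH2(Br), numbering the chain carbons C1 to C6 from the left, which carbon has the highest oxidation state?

C2

Tallying each carbon's bonds:
C1: 2C, 1H, 1Mg → 0 − 1 − 1 = -2
C2: 3C, 1Cl → 0 + 1 = +1
C3: 2C, 1H, 1O → 0 − 1 + 1 = 0
C4: 3C, 1H → 0 − 1 = -1
C5: 3C, 1H → 0 − 1 = -1
C6: 1C, 2H, 1Br → 0 − 2 + 1 = -1
The most oxidised carbon is C2 at +1.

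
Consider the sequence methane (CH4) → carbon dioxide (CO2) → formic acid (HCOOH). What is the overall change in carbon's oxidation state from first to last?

Carbon oxidation states along the series — methane: -4, carbon dioxide: +4, formic acid: +2.
Net change = +2 − (-4) = +6.

+6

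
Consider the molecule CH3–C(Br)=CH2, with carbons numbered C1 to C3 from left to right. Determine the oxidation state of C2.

+1

C2 has one bond to C (0), a double bond to C (2×0 = 0), one bond to Br (+1).
Oxidation state = 0 + 0 + 1 = +1.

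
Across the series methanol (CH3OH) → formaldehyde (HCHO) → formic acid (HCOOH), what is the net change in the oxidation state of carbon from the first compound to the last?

+4

Carbon oxidation states along the series — methanol: -2, formaldehyde: 0, formic acid: +2.
Net change = +2 − (-2) = +4.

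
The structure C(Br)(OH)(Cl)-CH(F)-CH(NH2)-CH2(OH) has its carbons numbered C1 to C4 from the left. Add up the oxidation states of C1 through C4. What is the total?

Bonds to more-electronegative neighbours contribute +1 each, bonds to H or metals contribute −1 each, and C–C bonds contribute 0. Tallying each carbon:
C1: 1C, 1O, 1Cl, 1Br → 0 + 1 + 1 + 1 = +3
C2: 2C, 1H, 1F → 0 − 1 + 1 = 0
C3: 2C, 1H, 1N → 0 − 1 + 1 = 0
C4: 1C, 2H, 1O → 0 − 2 + 1 = -1
Sum = +3 + 0 + 0 − 1 = +2.

+2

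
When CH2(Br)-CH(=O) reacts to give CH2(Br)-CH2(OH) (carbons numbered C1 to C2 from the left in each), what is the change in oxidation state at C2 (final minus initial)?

-2

Before: C2 has 1 bond to C, 1 bond to H, 2 bonds to O → oxidation state +1.
After: C2 has 1 bond to C, 2 bonds to H, 1 bond to O → oxidation state -1.
Δ = -1 − (+1) = -2, so this is a reduction at C2.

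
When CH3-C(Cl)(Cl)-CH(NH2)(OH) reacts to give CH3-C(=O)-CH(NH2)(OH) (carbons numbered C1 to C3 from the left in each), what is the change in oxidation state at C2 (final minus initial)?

0

Before: C2 has 2 bonds to C, 2 bonds to Cl → oxidation state +2.
After: C2 has 2 bonds to C, 2 bonds to O → oxidation state +2.
Δ = +2 − (+2) = 0, so no net redox change at C2.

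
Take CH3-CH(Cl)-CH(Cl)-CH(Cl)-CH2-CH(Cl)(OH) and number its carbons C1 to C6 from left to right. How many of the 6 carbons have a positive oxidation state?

1

Tallying each carbon's bonds:
C1: 1C, 3H → 0 − 3 = -3
C2: 2C, 1H, 1Cl → 0 − 1 + 1 = 0
C3: 2C, 1H, 1Cl → 0 − 1 + 1 = 0
C4: 2C, 1H, 1Cl → 0 − 1 + 1 = 0
C5: 2C, 2H → 0 − 2 = -2
C6: 1C, 1H, 1O, 1Cl → 0 − 1 + 1 + 1 = +1
1 carbon (C6) meets the condition.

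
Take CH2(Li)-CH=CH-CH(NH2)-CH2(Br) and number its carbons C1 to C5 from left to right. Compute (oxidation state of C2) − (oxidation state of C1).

C2: 3C, 1H → 0 − 1 = -1
C1: 1C, 2H, 1Li → 0 − 2 − 1 = -3
Difference: -1 − (-3) = +2.

+2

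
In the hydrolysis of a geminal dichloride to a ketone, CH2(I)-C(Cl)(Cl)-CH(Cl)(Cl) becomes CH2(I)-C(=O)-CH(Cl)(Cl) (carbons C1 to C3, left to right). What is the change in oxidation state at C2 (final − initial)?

0

Before: C2 has 2 bonds to C, 2 bonds to Cl → oxidation state +2.
After: C2 has 2 bonds to C, 2 bonds to O → oxidation state +2.
Δ = +2 − (+2) = 0, so no net redox change at C2.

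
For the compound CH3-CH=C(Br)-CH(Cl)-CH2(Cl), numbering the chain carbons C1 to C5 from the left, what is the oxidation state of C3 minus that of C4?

+1

C3: 3C, 1Br → 0 + 1 = +1
C4: 2C, 1H, 1Cl → 0 − 1 + 1 = 0
Difference: +1 − (0) = +1.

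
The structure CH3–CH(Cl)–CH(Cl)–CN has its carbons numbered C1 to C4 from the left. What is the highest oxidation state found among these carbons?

+3

Tallying each carbon's bonds:
C1: 1C, 3H → 0 − 3 = -3
C2: 2C, 1H, 1Cl → 0 − 1 + 1 = 0
C3: 2C, 1H, 1Cl → 0 − 1 + 1 = 0
C4: 1C, 3N → 0 + 3 = +3
The highest value is +3.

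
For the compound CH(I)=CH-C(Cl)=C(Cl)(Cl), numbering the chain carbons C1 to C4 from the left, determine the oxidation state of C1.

Each bond to a more electronegative atom (O, N, halogen) counts +1, each bond to a less electronegative atom (H, metal, B, Si) counts −1, and each C–C bond counts 0.
C1 has a double bond to C (2×0 = 0), one bond to H (-1), one bond to I (+1).
Oxidation state = 0 − 1 + 1 = 0.

0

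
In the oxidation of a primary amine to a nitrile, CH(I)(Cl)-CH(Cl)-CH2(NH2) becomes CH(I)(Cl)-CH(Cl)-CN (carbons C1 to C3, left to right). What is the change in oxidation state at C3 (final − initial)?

+4

Before: C3 has 1 bond to C, 2 bonds to H, 1 bond to N → oxidation state -1.
After: C3 has 1 bond to C, 3 bonds to N → oxidation state +3.
Δ = +3 − (-1) = +4, so this is an oxidation at C3.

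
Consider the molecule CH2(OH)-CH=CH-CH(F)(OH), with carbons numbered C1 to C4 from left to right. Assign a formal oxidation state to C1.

-1

C1 has one bond to C (0), one bond to H (-1), one bond to O (+1), one bond to H (-1).
Oxidation state = 0 − 1 + 1 − 1 = -1.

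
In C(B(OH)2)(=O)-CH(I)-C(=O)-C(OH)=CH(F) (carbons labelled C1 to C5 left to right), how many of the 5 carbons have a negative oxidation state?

Assign +1 per bond to O/N/halogen, −1 per bond to H or an electropositive element, and 0 per bond to carbon. Tallying each carbon:
C1: 1C, 2O, 1B → 0 + 2 − 1 = +1
C2: 2C, 1H, 1I → 0 − 1 + 1 = 0
C3: 2C, 2O → 0 + 2 = +2
C4: 3C, 1O → 0 + 1 = +1
C5: 2C, 1H, 1F → 0 − 1 + 1 = 0
0 carbons meet the condition.

0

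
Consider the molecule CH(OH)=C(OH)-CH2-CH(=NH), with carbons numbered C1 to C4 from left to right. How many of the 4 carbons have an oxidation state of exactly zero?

Assign +1 per bond to O/N/halogen, −1 per bond to H or an electropositive element, and 0 per bond to carbon. Tallying each carbon:
C1: 2C, 1H, 1O → 0 − 1 + 1 = 0
C2: 3C, 1O → 0 + 1 = +1
C3: 2C, 2H → 0 − 2 = -2
C4: 1C, 1H, 2N → 0 − 1 + 2 = +1
1 carbon (C1) meets the condition.

1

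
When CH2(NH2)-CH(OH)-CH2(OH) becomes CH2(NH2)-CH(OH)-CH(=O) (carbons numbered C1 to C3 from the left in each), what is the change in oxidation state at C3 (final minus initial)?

+2

Before: C3 has 1 bond to C, 2 bonds to H, 1 bond to O → oxidation state -1.
After: C3 has 1 bond to C, 1 bond to H, 2 bonds to O → oxidation state +1.
Δ = +1 − (-1) = +2, so this is an oxidation at C3.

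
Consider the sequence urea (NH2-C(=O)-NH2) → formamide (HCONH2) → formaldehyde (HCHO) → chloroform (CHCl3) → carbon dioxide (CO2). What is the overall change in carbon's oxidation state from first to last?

Carbon oxidation states along the series — urea: +4, formamide: +2, formaldehyde: 0, chloroform: +2, carbon dioxide: +4.
Net change = +4 − (+4) = 0.

0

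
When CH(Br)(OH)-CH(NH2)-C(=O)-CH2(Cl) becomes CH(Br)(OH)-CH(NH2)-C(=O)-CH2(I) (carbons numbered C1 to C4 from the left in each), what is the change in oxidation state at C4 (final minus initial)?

0

Before: C4 has 1 bond to C, 2 bonds to H, 1 bond to Cl → oxidation state -1.
After: C4 has 1 bond to C, 2 bonds to H, 1 bond to I → oxidation state -1.
Δ = -1 − (-1) = 0, so no net redox change at C4.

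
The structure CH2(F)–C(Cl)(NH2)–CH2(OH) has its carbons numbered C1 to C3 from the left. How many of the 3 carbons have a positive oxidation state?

Tallying each carbon's bonds:
C1: 1C, 2H, 1F → 0 − 2 + 1 = -1
C2: 2C, 1N, 1Cl → 0 + 1 + 1 = +2
C3: 1C, 2H, 1O → 0 − 2 + 1 = -1
1 carbon (C2) meets the condition.

1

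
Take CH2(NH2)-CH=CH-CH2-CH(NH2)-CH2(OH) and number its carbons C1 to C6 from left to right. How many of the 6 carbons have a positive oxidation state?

0

Assign +1 per bond to O/N/halogen, −1 per bond to H or an electropositive element, and 0 per bond to carbon. Tallying each carbon:
C1: 1C, 2H, 1N → 0 − 2 + 1 = -1
C2: 3C, 1H → 0 − 1 = -1
C3: 3C, 1H → 0 − 1 = -1
C4: 2C, 2H → 0 − 2 = -2
C5: 2C, 1H, 1N → 0 − 1 + 1 = 0
C6: 1C, 2H, 1O → 0 − 2 + 1 = -1
0 carbons meet the condition.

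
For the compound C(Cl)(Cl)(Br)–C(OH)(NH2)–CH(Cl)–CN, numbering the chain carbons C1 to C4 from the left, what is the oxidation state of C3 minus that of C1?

-3

C3: 2C, 1H, 1Cl → 0 − 1 + 1 = 0
C1: 1C, 2Cl, 1Br → 0 + 2 + 1 = +3
Difference: 0 − (+3) = -3.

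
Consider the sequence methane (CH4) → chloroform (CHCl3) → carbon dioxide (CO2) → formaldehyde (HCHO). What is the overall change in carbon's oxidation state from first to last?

Carbon oxidation states along the series — methane: -4, chloroform: +2, carbon dioxide: +4, formaldehyde: 0.
Net change = 0 − (-4) = +4.

+4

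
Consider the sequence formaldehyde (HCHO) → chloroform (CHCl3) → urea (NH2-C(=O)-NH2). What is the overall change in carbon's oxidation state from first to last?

+4

Carbon oxidation states along the series — formaldehyde: 0, chloroform: +2, urea: +4.
Net change = +4 − (0) = +4.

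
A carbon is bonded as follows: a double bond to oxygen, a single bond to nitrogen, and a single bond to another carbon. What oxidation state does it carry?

Count +1 for every bond to an atom more electronegative than carbon and −1 for every bond to one less electronegative; C–C bonds are 0.
The carbon has one bond to C (0), a double bond to O (2×+1 = +2), one bond to N (+1).
Oxidation state = 0 + 2 + 1 = +3.

+3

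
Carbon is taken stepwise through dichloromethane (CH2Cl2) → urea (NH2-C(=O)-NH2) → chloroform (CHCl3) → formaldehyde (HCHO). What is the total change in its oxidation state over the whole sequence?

0

Carbon oxidation states along the series — dichloromethane: 0, urea: +4, chloroform: +2, formaldehyde: 0.
Net change = 0 − (0) = 0.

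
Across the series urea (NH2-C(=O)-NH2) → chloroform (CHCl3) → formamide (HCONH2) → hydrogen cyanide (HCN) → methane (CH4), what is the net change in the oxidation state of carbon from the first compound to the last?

-8

Carbon oxidation states along the series — urea: +4, chloroform: +2, formamide: +2, hydrogen cyanide: +2, methane: -4.
Net change = -4 − (+4) = -8.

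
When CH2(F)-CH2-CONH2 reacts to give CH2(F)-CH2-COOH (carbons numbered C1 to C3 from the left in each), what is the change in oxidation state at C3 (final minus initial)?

Before: C3 has 1 bond to C, 2 bonds to O, 1 bond to N → oxidation state +3.
After: C3 has 1 bond to C, 3 bonds to O → oxidation state +3.
Δ = +3 − (+3) = 0, so no net redox change at C3.

0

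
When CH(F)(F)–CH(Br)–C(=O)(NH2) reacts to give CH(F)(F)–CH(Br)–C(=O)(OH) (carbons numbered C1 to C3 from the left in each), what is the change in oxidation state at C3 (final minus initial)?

0

Before: C3 has 1 bond to C, 2 bonds to O, 1 bond to N → oxidation state +3.
After: C3 has 1 bond to C, 3 bonds to O → oxidation state +3.
Δ = +3 − (+3) = 0, so no net redox change at C3.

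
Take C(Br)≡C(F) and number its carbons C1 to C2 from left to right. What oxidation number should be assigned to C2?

+1

Count +1 for every bond to an atom more electronegative than carbon and −1 for every bond to one less electronegative; C–C bonds are 0.
C2 has a triple bond to C (3×0 = 0), one bond to F (+1).
Oxidation state = 0 + 1 = +1.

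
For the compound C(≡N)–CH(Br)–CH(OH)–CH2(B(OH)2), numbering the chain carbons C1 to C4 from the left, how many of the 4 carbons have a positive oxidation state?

Tallying each carbon's bonds:
C1: 1C, 3N → 0 + 3 = +3
C2: 2C, 1H, 1Br → 0 − 1 + 1 = 0
C3: 2C, 1H, 1O → 0 − 1 + 1 = 0
C4: 1C, 2H, 1B → 0 − 2 − 1 = -3
1 carbon (C1) meets the condition.

1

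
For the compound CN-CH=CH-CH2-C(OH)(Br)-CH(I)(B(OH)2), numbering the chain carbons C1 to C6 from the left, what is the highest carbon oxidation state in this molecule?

+3

Tallying each carbon's bonds:
C1: 1C, 3N → 0 + 3 = +3
C2: 3C, 1H → 0 − 1 = -1
C3: 3C, 1H → 0 − 1 = -1
C4: 2C, 2H → 0 − 2 = -2
C5: 2C, 1O, 1Br → 0 + 1 + 1 = +2
C6: 1C, 1H, 1I, 1B → 0 − 1 + 1 − 1 = -1
The highest value is +3.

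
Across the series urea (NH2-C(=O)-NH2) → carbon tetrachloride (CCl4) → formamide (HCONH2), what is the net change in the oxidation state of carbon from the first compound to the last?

-2

Carbon oxidation states along the series — urea: +4, carbon tetrachloride: +4, formamide: +2.
Net change = +2 − (+4) = -2.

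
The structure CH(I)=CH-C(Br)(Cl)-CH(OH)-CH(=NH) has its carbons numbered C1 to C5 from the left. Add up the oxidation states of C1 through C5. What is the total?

Tallying each carbon's bonds:
C1: 2C, 1H, 1I → 0 − 1 + 1 = 0
C2: 3C, 1H → 0 − 1 = -1
C3: 2C, 1Cl, 1Br → 0 + 1 + 1 = +2
C4: 2C, 1H, 1O → 0 − 1 + 1 = 0
C5: 1C, 1H, 2N → 0 − 1 + 2 = +1
Sum = 0 − 1 + 2 + 0 + 1 = +2.

+2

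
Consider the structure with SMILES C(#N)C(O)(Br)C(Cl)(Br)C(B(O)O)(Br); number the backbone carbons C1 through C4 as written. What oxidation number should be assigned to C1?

+3

Bonds to more-electronegative neighbours contribute +1 each, bonds to H or metals contribute −1 each, and C–C bonds contribute 0.
C1 has one bond to C (0), a triple bond to N (3×+1 = +3).
Oxidation state = 0 + 3 = +3.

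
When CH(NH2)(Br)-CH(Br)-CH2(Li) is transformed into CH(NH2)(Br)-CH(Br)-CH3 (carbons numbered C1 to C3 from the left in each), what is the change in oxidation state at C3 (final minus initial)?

0

Before: C3 has 1 bond to C, 2 bonds to H, 1 bond to Li → oxidation state -3.
After: C3 has 1 bond to C, 3 bonds to H → oxidation state -3.
Δ = -3 − (-3) = 0, so no net redox change at C3.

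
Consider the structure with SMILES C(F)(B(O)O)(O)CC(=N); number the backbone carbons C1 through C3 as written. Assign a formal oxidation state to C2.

-2

Each bond to a more electronegative atom (O, N, halogen) counts +1, each bond to a less electronegative atom (H, metal, B, Si) counts −1, and each C–C bond counts 0.
C2 has one bond to C (0), one bond to C (0), one bond to H (-1), one bond to H (-1).
Oxidation state = 0 + 0 − 1 − 1 = -2.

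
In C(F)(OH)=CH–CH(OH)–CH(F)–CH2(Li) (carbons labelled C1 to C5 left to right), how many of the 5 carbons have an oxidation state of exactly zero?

2

Tallying each carbon's bonds:
C1: 2C, 1O, 1F → 0 + 1 + 1 = +2
C2: 3C, 1H → 0 − 1 = -1
C3: 2C, 1H, 1O → 0 − 1 + 1 = 0
C4: 2C, 1H, 1F → 0 − 1 + 1 = 0
C5: 1C, 2H, 1Li → 0 − 2 − 1 = -3
2 carbons (C3, C4) meet the condition.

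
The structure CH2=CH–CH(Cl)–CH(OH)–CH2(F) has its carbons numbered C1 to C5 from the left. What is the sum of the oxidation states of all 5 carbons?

Bonds to more-electronegative neighbours contribute +1 each, bonds to H or metals contribute −1 each, and C–C bonds contribute 0. Tallying each carbon:
C1: 2C, 2H → 0 − 2 = -2
C2: 3C, 1H → 0 − 1 = -1
C3: 2C, 1H, 1Cl → 0 − 1 + 1 = 0
C4: 2C, 1H, 1O → 0 − 1 + 1 = 0
C5: 1C, 2H, 1F → 0 − 2 + 1 = -1
Sum = -2 − 1 + 0 + 0 − 1 = -4.

-4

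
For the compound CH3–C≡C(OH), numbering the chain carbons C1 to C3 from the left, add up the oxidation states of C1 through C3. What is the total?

Bonds to more-electronegative neighbours contribute +1 each, bonds to H or metals contribute −1 each, and C–C bonds contribute 0. Tallying each carbon:
C1: 1C, 3H → 0 − 3 = -3
C2: 4C → 0 = 0
C3: 3C, 1O → 0 + 1 = +1
Sum = -3 + 0 + 1 = -2.

-2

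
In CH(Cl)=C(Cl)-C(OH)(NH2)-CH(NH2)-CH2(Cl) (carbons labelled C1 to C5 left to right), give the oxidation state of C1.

0

C1 has a double bond to C (2×0 = 0), one bond to H (-1), one bond to Cl (+1).
Oxidation state = 0 − 1 + 1 = 0.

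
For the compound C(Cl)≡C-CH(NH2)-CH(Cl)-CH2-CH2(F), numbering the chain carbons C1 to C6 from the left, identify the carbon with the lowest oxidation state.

C5

Tallying each carbon's bonds:
C1: 3C, 1Cl → 0 + 1 = +1
C2: 4C → 0 = 0
C3: 2C, 1H, 1N → 0 − 1 + 1 = 0
C4: 2C, 1H, 1Cl → 0 − 1 + 1 = 0
C5: 2C, 2H → 0 − 2 = -2
C6: 1C, 2H, 1F → 0 − 2 + 1 = -1
The most reduced carbon is C5 at -2.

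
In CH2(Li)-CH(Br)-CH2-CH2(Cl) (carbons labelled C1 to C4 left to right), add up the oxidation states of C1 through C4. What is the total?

-6

Tallying each carbon's bonds:
C1: 1C, 2H, 1Li → 0 − 2 − 1 = -3
C2: 2C, 1H, 1Br → 0 − 1 + 1 = 0
C3: 2C, 2H → 0 − 2 = -2
C4: 1C, 2H, 1Cl → 0 − 2 + 1 = -1
Sum = -3 + 0 − 2 − 1 = -6.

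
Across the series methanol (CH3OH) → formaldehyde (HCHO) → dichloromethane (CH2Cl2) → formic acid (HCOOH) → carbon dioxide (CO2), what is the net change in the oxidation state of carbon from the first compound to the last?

Carbon oxidation states along the series — methanol: -2, formaldehyde: 0, dichloromethane: 0, formic acid: +2, carbon dioxide: +4.
Net change = +4 − (-2) = +6.

+6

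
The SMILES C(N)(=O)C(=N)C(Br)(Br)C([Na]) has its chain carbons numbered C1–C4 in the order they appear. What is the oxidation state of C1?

+3

C1 has one bond to C (0), one bond to N (+1), a double bond to O (2×+1 = +2).
Oxidation state = 0 + 1 + 2 = +3.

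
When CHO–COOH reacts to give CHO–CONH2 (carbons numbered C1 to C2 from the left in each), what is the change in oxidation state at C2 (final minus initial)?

Before: C2 has 1 bond to C, 3 bonds to O → oxidation state +3.
After: C2 has 1 bond to C, 2 bonds to O, 1 bond to N → oxidation state +3.
Δ = +3 − (+3) = 0, so no net redox change at C2.

0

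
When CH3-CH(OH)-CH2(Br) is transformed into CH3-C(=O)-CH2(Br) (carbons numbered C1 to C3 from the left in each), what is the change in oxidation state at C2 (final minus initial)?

+2

Before: C2 has 2 bonds to C, 1 bond to H, 1 bond to O → oxidation state 0.
After: C2 has 2 bonds to C, 2 bonds to O → oxidation state +2.
Δ = +2 − (0) = +2, so this is an oxidation at C2.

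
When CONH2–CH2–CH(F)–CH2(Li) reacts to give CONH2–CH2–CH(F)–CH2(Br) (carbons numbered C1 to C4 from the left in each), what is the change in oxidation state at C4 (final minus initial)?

Before: C4 has 1 bond to C, 2 bonds to H, 1 bond to Li → oxidation state -3.
After: C4 has 1 bond to C, 2 bonds to H, 1 bond to Br → oxidation state -1.
Δ = -1 − (-3) = +2, so this is an oxidation at C4.

+2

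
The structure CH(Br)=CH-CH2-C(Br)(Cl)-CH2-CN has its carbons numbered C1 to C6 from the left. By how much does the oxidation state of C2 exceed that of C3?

C2: 3C, 1H → 0 − 1 = -1
C3: 2C, 2H → 0 − 2 = -2
Difference: -1 − (-2) = +1.

+1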